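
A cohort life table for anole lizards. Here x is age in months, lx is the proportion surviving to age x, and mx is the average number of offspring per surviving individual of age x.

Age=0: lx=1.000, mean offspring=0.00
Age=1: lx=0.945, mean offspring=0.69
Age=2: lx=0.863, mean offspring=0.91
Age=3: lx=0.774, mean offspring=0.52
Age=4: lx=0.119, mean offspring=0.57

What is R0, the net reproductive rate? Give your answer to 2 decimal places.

lx·mx by age: 0, 0.65205, 0.78533, 0.40248, 0.06783
R0 = Σ lx·mx = 1.90769 → 1.91

1.91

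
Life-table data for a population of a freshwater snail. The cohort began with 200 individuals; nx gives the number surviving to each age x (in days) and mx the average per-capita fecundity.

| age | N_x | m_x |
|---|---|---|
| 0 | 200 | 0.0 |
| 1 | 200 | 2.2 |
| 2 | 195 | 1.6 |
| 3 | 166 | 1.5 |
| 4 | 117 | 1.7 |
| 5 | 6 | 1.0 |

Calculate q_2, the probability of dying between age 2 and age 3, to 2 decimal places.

lx = nx/n0 = nx/200: 1, 1, 0.975, 0.83, 0.585, 0.03
q_2 = (l_2 − l_3) / l_2 = (0.975 − 0.83) / 0.975
     = 0.145 / 0.975 = 0.148718… → 0.15

0.15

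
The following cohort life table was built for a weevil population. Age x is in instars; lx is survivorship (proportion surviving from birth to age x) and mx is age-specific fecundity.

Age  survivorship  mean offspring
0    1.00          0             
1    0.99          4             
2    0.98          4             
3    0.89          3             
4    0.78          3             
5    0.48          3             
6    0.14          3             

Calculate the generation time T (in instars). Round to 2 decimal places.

lx·mx: 0, 3.96, 3.92, 2.67, 2.34, 1.44, 0.42 → R0 = 14.75
x·lx·mx: 0, 3.96, 7.84, 8.01, 9.36, 7.2, 2.52 → Σ = 38.89
T = 38.89 / 14.75 = 2.63661… → 2.64

2.64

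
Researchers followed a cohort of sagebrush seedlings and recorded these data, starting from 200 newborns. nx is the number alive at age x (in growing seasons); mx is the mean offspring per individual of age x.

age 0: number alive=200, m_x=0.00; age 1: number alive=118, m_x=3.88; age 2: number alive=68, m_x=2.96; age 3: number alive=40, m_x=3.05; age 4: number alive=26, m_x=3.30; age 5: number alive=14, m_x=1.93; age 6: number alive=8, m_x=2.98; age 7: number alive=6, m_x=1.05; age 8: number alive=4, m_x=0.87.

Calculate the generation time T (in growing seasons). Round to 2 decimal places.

2.07

lx = nx/n0 = nx/200: 1, 0.59, 0.34, 0.2, 0.13, 0.07, 0.04, 0.03, 0.02
lx·mx: 0, 2.2892, 1.0064, 0.61, 0.429, 0.1351, 0.1192, 0.0315, 0.0174 → R0 = 4.6378
x·lx·mx: 0, 2.2892, 2.0128, 1.83, 1.716, 0.6755, 0.7152, 0.2205, 0.1392 → Σ = 9.5984
T = 9.5984 / 4.6378 = 2.069602… → 2.07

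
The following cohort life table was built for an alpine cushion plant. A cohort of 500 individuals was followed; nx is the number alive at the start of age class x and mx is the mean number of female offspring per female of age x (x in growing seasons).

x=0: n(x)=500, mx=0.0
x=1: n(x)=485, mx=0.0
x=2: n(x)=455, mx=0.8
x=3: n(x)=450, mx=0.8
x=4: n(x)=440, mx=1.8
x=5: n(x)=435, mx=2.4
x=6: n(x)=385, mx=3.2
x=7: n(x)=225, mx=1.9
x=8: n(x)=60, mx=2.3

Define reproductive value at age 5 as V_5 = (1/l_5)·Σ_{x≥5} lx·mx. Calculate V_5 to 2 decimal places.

lx = nx/n0 = nx/500: 1, 0.97, 0.91, 0.9, 0.88, 0.87, 0.77, 0.45, 0.12
lx·mx for x ≥ 5: 2.088, 2.464, 0.855, 0.276 → sum = 5.683
V_5 = 5.683 / l_5 = 5.683 / 0.87 = 6.532184… → 6.53

6.53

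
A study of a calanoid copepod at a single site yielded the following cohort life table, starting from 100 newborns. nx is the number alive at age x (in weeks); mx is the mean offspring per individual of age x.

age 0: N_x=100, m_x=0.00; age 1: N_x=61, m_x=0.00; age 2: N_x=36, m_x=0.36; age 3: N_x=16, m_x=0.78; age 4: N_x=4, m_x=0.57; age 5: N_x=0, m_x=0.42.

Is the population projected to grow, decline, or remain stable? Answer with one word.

lx = nx/n0 = nx/100: 1, 0.61, 0.36, 0.16, 0.04, 0
R0 = Σ lx·mx = 0 + 0 + 0.1296 + 0.1248 + 0.0228 + 0 = 0.2772
R0 < 1, so the population is declining.

declining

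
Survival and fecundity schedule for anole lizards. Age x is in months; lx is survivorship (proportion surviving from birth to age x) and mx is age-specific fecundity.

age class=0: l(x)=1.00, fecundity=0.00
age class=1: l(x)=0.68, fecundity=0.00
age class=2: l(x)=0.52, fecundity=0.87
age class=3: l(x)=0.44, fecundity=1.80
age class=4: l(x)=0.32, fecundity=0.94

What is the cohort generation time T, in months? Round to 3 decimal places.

2.902

lx·mx: 0, 0, 0.4524, 0.792, 0.3008 → R0 = 1.5452
x·lx·mx: 0, 0, 0.9048, 2.376, 1.2032 → Σ = 4.484
T = 4.484 / 1.5452 = 2.90189… → 2.902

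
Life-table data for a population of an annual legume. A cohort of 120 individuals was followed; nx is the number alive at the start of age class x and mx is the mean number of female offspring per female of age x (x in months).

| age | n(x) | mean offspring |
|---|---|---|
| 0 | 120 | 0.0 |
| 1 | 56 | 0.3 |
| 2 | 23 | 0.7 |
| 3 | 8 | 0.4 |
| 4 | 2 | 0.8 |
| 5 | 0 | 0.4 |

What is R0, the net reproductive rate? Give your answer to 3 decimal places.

lx = nx/n0 = nx/120: 1, 0.46667…, 0.19167…, 0.06667…, 0.01667…, 0
lx·mx by age: 0, 0.14…, 0.134167…, 0.026667…, 0.013333…, 0
R0 = Σ lx·mx = 0.314167… → 0.314

0.314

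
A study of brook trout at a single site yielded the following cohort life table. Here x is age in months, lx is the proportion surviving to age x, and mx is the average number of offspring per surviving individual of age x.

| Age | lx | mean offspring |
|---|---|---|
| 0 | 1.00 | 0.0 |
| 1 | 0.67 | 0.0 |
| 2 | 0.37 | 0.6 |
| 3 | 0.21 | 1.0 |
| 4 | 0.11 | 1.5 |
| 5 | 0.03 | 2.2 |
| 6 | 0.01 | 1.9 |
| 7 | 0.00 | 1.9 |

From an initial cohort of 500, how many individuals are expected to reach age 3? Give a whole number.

105

Expected survivors = N0 · l_3 = 500 × 0.21 = 105 → 105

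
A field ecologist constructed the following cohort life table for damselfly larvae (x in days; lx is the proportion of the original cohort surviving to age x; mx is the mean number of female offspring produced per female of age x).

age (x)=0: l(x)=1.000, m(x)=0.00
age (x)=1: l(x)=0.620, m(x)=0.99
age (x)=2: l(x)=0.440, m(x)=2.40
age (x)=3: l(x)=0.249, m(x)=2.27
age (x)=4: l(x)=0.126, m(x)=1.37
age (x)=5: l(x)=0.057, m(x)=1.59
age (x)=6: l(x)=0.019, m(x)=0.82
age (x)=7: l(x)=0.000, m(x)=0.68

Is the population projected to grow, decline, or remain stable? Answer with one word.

growing

R0 = Σ lx·mx = 0 + 0.6138 + 1.056 + 0.56523 + 0.17262 + 0.09063 + 0.01558 + 0 = 2.51386
R0 > 1, so the population is growing.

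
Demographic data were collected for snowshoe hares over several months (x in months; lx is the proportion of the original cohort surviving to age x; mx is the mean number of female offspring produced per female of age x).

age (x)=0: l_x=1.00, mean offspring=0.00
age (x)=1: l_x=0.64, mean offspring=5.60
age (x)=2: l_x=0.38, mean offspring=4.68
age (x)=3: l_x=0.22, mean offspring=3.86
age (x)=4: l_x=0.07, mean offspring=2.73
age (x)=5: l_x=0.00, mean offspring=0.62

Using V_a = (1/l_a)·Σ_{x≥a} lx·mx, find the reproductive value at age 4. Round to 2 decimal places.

2.73

lx·mx for x ≥ 4: 0.1911, 0 → sum = 0.1911
V_4 = 0.1911 / l_4 = 0.1911 / 0.07 = 2.73 → 2.73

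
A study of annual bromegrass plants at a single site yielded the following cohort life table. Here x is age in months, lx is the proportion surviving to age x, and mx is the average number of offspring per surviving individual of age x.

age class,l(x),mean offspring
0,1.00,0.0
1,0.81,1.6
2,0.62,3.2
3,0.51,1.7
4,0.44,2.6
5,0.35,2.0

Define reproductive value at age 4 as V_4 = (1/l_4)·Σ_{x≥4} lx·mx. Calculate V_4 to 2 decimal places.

lx·mx for x ≥ 4: 1.144, 0.7 → sum = 1.844
V_4 = 1.844 / l_4 = 1.844 / 0.44 = 4.190909… → 4.19

4.19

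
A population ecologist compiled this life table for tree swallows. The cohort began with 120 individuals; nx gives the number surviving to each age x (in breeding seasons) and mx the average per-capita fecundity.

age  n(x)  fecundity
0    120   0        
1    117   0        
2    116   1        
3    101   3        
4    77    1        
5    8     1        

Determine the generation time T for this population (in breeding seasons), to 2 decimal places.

2.95

lx = nx/n0 = nx/120: 1, 0.975, 0.96667…, 0.84167…, 0.64167…, 0.06667…
lx·mx: 0, 0, 0.966667…, 2.525…, 0.641667…, 0.066667… → R0 = 4.2…
x·lx·mx: 0, 0, 1.933333…, 7.575…, 2.566667…, 0.333333… → Σ = 12.408333…
T = 12.408333… / 4.2… = 2.954365… → 2.95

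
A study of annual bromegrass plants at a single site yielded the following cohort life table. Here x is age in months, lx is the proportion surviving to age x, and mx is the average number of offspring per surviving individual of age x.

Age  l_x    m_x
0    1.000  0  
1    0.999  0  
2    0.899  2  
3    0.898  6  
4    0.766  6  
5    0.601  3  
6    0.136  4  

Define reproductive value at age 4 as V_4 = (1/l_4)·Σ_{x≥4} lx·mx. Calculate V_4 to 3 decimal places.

lx·mx for x ≥ 4: 4.596, 1.803, 0.544 → sum = 6.943
V_4 = 6.943 / l_4 = 6.943 / 0.766 = 9.063969… → 9.064

9.064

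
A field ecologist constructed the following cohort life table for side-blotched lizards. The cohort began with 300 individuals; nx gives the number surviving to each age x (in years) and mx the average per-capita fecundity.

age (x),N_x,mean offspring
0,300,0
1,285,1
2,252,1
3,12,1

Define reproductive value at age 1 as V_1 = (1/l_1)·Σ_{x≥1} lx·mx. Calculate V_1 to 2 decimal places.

1.93

lx = nx/n0 = nx/300: 1, 0.95, 0.84, 0.04
lx·mx for x ≥ 1: 0.95, 0.84, 0.04 → sum = 1.83
V_1 = 1.83 / l_1 = 1.83 / 0.95 = 1.926316… → 1.93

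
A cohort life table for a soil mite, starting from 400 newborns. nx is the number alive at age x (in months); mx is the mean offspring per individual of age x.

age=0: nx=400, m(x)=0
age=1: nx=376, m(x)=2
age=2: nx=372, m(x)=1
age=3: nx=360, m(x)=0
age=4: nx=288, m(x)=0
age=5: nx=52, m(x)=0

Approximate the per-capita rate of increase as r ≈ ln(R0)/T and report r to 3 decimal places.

lx = nx/n0 = nx/400: 1, 0.94, 0.93, 0.9, 0.72, 0.13
R0 = Σ lx·mx = 0 + 1.88 + 0.93 + 0 + 0 + 0 = 2.81
Σ x·lx·mx = 3.74; T = 3.74/2.81 = 1.33096…
r ≈ ln(R0)/T = ln(2.81)/1.33096… = 0.77627… → 0.776

0.776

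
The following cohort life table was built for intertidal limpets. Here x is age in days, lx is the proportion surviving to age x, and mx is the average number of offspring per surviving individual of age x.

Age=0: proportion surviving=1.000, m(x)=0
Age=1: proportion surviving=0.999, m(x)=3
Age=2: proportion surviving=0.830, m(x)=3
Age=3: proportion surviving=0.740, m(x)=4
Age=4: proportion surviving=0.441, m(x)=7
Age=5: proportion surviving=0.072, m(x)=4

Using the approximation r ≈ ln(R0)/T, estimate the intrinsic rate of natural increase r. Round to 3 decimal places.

R0 = Σ lx·mx = 0 + 2.997 + 2.49 + 2.96 + 3.087 + 0.288 = 11.822
Σ x·lx·mx = 30.645; T = 30.645/11.822 = 2.5922…
r ≈ ln(R0)/T = ln(11.822)/2.5922… = 0.95284… → 0.953

0.953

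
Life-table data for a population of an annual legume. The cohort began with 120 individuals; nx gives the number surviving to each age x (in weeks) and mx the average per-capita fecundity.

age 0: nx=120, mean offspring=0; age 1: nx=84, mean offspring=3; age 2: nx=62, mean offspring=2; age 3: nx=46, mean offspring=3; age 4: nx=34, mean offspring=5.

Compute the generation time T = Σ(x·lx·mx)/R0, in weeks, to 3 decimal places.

2.330

lx = nx/n0 = nx/120: 1, 0.7, 0.51667…, 0.38333…, 0.28333…
lx·mx: 0, 2.1, 1.033333…, 1.15…, 1.416667… → R0 = 5.7…
x·lx·mx: 0, 2.1, 2.066667…, 3.45…, 5.666667… → Σ = 13.283333…
T = 13.283333… / 5.7… = 2.330409… → 2.330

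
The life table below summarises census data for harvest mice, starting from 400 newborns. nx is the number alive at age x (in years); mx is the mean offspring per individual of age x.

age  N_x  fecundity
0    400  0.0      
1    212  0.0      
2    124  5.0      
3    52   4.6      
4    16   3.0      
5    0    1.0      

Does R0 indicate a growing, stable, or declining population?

lx = nx/n0 = nx/400: 1, 0.53, 0.31, 0.13, 0.04, 0
R0 = Σ lx·mx = 0 + 0 + 1.55 + 0.598 + 0.12 + 0 = 2.268
R0 > 1, so the population is growing.

growing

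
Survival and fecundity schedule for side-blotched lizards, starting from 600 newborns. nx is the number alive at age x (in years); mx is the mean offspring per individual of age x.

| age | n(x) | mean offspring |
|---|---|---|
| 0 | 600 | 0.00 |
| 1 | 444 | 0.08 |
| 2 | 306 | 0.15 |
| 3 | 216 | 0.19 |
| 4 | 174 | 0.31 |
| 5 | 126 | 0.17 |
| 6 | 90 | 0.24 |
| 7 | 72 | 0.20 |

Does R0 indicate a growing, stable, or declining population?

lx = nx/n0 = nx/600: 1, 0.74, 0.51, 0.36, 0.29, 0.21, 0.15, 0.12
R0 = Σ lx·mx = 0 + 0.0592 + 0.0765 + 0.0684 + 0.0899 + 0.0357 + 0.036 + 0.024 = 0.3897
R0 < 1, so the population is declining.

declining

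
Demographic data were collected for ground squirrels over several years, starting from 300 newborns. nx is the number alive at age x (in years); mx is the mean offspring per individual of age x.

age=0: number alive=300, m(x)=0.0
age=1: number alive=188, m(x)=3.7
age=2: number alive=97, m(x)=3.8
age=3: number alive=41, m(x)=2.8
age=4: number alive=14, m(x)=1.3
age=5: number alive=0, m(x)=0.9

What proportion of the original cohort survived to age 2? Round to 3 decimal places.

l_2 = n_2/n_0 = 97/300 = 0.323333… → 0.323

0.323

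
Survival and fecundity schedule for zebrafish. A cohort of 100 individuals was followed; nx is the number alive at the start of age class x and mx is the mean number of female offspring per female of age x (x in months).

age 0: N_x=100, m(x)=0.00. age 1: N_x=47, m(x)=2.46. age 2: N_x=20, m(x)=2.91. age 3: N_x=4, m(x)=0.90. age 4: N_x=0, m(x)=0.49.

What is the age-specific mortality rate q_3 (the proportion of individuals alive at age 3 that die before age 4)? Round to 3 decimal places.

lx = nx/n0 = nx/100: 1, 0.47, 0.2, 0.04, 0
q_3 = (l_3 − l_4) / l_3 = (0.04 − 0) / 0.04
     = 0.04 / 0.04 = 1 → 1.000

1.000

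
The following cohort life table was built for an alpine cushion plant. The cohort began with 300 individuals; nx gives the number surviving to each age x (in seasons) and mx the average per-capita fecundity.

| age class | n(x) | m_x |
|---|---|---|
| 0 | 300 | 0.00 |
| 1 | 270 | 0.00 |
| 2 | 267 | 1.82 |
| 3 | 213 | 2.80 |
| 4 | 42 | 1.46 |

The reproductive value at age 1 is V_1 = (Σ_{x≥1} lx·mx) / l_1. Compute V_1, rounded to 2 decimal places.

lx = nx/n0 = nx/300: 1, 0.9, 0.89, 0.71, 0.14
lx·mx for x ≥ 1: 0, 1.6198, 1.988, 0.2044 → sum = 3.8122
V_1 = 3.8122 / l_1 = 3.8122 / 0.9 = 4.235778… → 4.24

4.24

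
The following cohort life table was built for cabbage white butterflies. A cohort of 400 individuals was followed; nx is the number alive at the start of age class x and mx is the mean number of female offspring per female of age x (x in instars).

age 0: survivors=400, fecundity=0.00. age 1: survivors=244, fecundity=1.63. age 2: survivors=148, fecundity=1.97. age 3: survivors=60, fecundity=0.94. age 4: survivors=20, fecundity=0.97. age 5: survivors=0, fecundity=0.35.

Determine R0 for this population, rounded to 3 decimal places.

1.913

lx = nx/n0 = nx/400: 1, 0.61, 0.37, 0.15, 0.05, 0
lx·mx by age: 0, 0.9943, 0.7289, 0.141, 0.0485, 0
R0 = Σ lx·mx = 1.9127 → 1.913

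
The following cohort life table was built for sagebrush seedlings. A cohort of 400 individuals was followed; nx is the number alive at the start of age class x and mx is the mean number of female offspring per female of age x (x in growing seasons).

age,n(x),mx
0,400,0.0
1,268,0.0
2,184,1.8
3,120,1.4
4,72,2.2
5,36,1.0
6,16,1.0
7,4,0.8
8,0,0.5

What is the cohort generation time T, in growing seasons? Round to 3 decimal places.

2.944

lx = nx/n0 = nx/400: 1, 0.67, 0.46, 0.3, 0.18, 0.09, 0.04, 0.01, 0
lx·mx: 0, 0, 0.828, 0.42, 0.396, 0.09, 0.04, 0.008, 0 → R0 = 1.782
x·lx·mx: 0, 0, 1.656, 1.26, 1.584, 0.45, 0.24, 0.056, 0 → Σ = 5.246
T = 5.246 / 1.782 = 2.943883… → 2.944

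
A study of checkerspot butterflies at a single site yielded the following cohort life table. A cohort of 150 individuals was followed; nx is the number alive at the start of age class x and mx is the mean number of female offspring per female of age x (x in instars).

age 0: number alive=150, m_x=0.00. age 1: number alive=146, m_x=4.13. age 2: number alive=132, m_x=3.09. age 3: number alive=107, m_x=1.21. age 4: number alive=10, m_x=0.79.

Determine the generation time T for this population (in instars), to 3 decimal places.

1.601

lx = nx/n0 = nx/150: 1, 0.97333…, 0.88, 0.71333…, 0.06667…
lx·mx: 0, 4.019867…, 2.7192, 0.863133…, 0.052667… → R0 = 7.654867…
x·lx·mx: 0, 4.019867…, 5.4384, 2.5894…, 0.210667… → Σ = 12.258333…
T = 12.258333… / 7.654867… = 1.601378… → 1.601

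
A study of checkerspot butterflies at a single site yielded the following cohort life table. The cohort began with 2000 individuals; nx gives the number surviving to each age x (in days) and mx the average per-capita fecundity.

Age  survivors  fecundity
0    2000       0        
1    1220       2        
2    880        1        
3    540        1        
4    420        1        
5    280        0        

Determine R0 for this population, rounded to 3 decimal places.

lx = nx/n0 = nx/2000: 1, 0.61, 0.44, 0.27, 0.21, 0.14
lx·mx by age: 0, 1.22, 0.44, 0.27, 0.21, 0
R0 = Σ lx·mx = 2.14 → 2.140

2.140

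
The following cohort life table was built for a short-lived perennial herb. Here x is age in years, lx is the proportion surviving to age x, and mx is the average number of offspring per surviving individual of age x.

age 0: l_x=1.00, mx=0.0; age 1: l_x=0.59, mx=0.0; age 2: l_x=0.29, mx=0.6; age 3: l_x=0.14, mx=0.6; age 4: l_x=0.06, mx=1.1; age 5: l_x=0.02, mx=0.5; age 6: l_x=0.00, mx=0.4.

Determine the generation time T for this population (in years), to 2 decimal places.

lx·mx: 0, 0, 0.174, 0.084, 0.066, 0.01, 0 → R0 = 0.334
x·lx·mx: 0, 0, 0.348, 0.252, 0.264, 0.05, 0 → Σ = 0.914
T = 0.914 / 0.334 = 2.736527… → 2.74

2.74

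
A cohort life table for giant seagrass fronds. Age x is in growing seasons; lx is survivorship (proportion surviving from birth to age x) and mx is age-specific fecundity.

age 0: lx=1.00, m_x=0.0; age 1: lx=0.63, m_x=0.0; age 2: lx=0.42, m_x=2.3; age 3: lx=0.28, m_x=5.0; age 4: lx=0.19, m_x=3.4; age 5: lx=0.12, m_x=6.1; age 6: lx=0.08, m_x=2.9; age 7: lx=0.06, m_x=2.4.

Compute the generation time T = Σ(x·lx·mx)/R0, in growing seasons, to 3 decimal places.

3.586

lx·mx: 0, 0, 0.966, 1.4, 0.646, 0.732, 0.232, 0.144 → R0 = 4.12
x·lx·mx: 0, 0, 1.932, 4.2, 2.584, 3.66, 1.392, 1.008 → Σ = 14.776
T = 14.776 / 4.12 = 3.586408… → 3.586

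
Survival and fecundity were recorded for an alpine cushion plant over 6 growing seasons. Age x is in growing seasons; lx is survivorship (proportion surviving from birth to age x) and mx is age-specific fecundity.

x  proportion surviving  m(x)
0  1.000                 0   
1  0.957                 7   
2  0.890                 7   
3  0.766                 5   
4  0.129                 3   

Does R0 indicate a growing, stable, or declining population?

growing

R0 = Σ lx·mx = 0 + 6.699 + 6.23 + 3.83 + 0.387 = 17.146
R0 > 1, so the population is growing.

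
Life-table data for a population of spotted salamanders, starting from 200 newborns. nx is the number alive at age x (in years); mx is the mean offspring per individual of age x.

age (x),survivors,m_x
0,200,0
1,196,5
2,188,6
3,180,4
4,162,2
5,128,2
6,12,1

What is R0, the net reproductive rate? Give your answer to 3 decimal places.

lx = nx/n0 = nx/200: 1, 0.98, 0.94, 0.9, 0.81, 0.64, 0.06
lx·mx by age: 0, 4.9, 5.64, 3.6, 1.62, 1.28, 0.06
R0 = Σ lx·mx = 17.1 → 17.100

17.100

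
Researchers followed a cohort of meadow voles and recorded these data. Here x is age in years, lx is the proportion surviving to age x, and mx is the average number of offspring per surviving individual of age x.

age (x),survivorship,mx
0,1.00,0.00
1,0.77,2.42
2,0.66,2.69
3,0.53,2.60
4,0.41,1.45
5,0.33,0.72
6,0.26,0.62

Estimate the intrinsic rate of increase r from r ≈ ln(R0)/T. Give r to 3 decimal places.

0.765

R0 = Σ lx·mx = 0 + 1.8634 + 1.7754 + 1.378 + 0.5945 + 0.2376 + 0.1612 = 6.0101
Σ x·lx·mx = 14.0814; T = 14.0814/6.0101 = 2.34296…
r ≈ ln(R0)/T = ln(6.0101)/2.34296… = 0.76546… → 0.765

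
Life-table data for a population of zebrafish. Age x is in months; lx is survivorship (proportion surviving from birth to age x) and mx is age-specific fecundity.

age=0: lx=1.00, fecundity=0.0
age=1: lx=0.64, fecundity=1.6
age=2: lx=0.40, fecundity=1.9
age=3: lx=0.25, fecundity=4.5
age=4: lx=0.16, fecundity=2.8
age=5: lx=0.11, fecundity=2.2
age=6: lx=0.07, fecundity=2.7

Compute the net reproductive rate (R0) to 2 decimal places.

lx·mx by age: 0, 1.024, 0.76, 1.125, 0.448, 0.242, 0.189
R0 = Σ lx·mx = 3.788 → 3.79

3.79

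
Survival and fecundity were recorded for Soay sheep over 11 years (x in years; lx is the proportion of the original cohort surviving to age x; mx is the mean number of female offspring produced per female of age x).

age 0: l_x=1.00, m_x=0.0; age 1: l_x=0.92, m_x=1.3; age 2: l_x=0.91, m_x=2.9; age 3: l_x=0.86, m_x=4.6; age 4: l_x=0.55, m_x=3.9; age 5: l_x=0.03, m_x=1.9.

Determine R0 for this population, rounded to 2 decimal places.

lx·mx by age: 0, 1.196, 2.639, 3.956, 2.145, 0.057
R0 = Σ lx·mx = 9.993 → 9.99

9.99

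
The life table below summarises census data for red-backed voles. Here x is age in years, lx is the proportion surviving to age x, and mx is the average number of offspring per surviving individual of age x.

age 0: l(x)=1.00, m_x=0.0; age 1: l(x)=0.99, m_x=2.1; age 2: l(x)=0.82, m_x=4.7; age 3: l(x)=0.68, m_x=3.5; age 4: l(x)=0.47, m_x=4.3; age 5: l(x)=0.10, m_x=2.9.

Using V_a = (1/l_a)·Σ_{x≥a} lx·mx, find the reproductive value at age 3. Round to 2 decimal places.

lx·mx for x ≥ 3: 2.38, 2.021, 0.29 → sum = 4.691
V_3 = 4.691 / l_3 = 4.691 / 0.68 = 6.898529… → 6.90

6.90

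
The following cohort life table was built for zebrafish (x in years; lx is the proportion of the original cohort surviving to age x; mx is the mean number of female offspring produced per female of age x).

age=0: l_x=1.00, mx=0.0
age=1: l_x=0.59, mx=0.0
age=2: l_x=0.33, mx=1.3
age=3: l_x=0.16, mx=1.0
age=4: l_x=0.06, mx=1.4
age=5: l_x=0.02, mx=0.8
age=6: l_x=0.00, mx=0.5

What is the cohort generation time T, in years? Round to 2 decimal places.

lx·mx: 0, 0, 0.429, 0.16, 0.084, 0.016, 0 → R0 = 0.689
x·lx·mx: 0, 0, 0.858, 0.48, 0.336, 0.08, 0 → Σ = 1.754
T = 1.754 / 0.689 = 2.545718… → 2.55

2.55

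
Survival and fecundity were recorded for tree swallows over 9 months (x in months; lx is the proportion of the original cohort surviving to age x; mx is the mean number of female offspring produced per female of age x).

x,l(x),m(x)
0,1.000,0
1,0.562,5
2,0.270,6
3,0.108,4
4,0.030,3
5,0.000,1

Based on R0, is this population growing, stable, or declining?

R0 = Σ lx·mx = 0 + 2.81 + 1.62 + 0.432 + 0.09 + 0 = 4.952
R0 > 1, so the population is growing.

growing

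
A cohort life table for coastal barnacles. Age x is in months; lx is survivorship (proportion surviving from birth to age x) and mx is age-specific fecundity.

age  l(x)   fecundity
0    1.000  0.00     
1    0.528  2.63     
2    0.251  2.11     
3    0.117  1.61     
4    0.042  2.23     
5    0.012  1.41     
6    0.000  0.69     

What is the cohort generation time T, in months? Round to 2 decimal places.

lx·mx: 0, 1.38864, 0.52961, 0.18837, 0.09366, 0.01692, 0 → R0 = 2.2172
x·lx·mx: 0, 1.38864, 1.05922, 0.56511, 0.37464, 0.0846, 0 → Σ = 3.47221
T = 3.47221 / 2.2172 = 1.566034… → 1.57

1.57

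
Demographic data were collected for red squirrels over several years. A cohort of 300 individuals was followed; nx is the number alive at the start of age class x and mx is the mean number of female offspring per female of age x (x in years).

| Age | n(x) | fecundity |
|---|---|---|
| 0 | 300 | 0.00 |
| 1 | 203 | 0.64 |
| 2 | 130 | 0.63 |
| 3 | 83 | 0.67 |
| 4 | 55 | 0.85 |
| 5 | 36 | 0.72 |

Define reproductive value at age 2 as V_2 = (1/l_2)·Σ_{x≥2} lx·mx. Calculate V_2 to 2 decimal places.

lx = nx/n0 = nx/300: 1, 0.67667…, 0.43333…, 0.27667…, 0.18333…, 0.12
lx·mx for x ≥ 2: 0.273…, 0.185367…, 0.155833…, 0.0864 → sum = 0.7006…
V_2 = 0.7006… / l_2 = 0.7006… / 0.433333… = 1.616769… → 1.62

1.62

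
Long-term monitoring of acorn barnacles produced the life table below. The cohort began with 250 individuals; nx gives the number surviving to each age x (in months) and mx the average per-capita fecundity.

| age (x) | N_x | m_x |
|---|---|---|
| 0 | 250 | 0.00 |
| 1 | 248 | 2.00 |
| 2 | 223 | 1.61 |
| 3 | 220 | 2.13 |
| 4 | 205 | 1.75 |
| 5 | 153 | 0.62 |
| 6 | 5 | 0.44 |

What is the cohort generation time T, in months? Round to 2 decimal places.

lx = nx/n0 = nx/250: 1, 0.992, 0.892, 0.88, 0.82, 0.612, 0.02
lx·mx: 0, 1.984, 1.43612, 1.8744, 1.435, 0.37944, 0.0088 → R0 = 7.11776
x·lx·mx: 0, 1.984, 2.87224, 5.6232, 5.74, 1.8972, 0.0528 → Σ = 18.16944
T = 18.16944 / 7.11776 = 2.552691… → 2.55

2.55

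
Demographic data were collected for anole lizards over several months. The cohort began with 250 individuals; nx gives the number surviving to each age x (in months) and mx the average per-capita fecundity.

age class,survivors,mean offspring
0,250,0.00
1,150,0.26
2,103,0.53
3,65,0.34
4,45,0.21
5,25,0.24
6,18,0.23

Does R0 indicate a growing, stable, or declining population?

lx = nx/n0 = nx/250: 1, 0.6, 0.412, 0.26, 0.18, 0.1, 0.072
R0 = Σ lx·mx = 0 + 0.156 + 0.21836 + 0.0884 + 0.0378 + 0.024 + 0.01656 = 0.54112
R0 < 1, so the population is declining.

declining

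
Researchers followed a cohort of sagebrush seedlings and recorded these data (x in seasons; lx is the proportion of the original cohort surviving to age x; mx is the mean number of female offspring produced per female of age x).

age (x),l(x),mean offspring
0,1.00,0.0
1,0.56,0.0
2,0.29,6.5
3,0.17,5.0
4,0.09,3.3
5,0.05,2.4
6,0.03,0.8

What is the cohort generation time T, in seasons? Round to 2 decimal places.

lx·mx: 0, 0, 1.885, 0.85, 0.297, 0.12, 0.024 → R0 = 3.176
x·lx·mx: 0, 0, 3.77, 2.55, 1.188, 0.6, 0.144 → Σ = 8.252
T = 8.252 / 3.176 = 2.598237… → 2.60

2.60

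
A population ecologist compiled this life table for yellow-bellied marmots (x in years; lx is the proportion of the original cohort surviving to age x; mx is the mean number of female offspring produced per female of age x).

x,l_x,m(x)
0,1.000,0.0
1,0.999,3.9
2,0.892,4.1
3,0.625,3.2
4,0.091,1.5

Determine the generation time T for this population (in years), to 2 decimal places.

1.83

lx·mx: 0, 3.8961, 3.6572, 2, 0.1365 → R0 = 9.6898
x·lx·mx: 0, 3.8961, 7.3144, 6, 0.546 → Σ = 17.7565
T = 17.7565 / 9.6898 = 1.832494… → 1.83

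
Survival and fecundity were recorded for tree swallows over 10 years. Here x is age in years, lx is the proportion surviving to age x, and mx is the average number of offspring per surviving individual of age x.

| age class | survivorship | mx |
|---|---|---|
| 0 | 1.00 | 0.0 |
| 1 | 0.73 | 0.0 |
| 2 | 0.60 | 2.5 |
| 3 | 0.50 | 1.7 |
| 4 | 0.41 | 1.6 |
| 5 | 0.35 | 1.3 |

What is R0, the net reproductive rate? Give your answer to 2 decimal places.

3.46

lx·mx by age: 0, 0, 1.5, 0.85, 0.656, 0.455
R0 = Σ lx·mx = 3.461 → 3.46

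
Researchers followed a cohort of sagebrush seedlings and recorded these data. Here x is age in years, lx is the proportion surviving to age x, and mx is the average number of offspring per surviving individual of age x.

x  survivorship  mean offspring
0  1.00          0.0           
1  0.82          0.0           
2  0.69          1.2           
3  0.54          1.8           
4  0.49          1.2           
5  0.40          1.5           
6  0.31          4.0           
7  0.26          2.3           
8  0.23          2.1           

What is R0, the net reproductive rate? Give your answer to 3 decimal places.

lx·mx by age: 0, 0, 0.828, 0.972, 0.588, 0.6, 1.24, 0.598, 0.483
R0 = Σ lx·mx = 5.309 → 5.309

5.309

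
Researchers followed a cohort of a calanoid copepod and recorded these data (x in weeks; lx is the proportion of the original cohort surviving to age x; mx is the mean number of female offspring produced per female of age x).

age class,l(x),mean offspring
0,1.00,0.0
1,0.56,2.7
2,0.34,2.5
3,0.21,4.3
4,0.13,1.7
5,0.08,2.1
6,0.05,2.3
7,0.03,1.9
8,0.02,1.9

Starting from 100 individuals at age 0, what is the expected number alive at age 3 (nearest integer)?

21

Expected survivors = N0 · l_3 = 100 × 0.21 = 21 → 21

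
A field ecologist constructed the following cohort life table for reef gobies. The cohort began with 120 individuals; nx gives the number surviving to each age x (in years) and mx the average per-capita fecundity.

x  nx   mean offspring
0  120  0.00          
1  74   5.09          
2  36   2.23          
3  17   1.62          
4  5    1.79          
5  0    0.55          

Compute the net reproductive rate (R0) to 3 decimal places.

4.112

lx = nx/n0 = nx/120: 1, 0.61667…, 0.3, 0.14167…, 0.04167…, 0
lx·mx by age: 0, 3.138833…, 0.669, 0.2295…, 0.074583…, 0
R0 = Σ lx·mx = 4.111917… → 4.112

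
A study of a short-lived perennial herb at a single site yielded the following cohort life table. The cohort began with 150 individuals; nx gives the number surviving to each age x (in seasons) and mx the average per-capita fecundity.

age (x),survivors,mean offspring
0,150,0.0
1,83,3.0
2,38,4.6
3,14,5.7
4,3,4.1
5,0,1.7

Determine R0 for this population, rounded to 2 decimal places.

lx = nx/n0 = nx/150: 1, 0.55333…, 0.25333…, 0.09333…, 0.02, 0
lx·mx by age: 0, 1.66…, 1.165333…, 0.532…, 0.082, 0
R0 = Σ lx·mx = 3.439333… → 3.44

3.44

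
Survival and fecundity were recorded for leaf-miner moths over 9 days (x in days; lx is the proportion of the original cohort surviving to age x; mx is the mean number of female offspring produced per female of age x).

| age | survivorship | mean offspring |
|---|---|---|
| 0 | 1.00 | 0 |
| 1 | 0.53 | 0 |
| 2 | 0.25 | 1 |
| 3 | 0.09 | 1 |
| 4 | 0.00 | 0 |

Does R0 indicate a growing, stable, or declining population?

R0 = Σ lx·mx = 0 + 0 + 0.25 + 0.09 + 0 = 0.34
R0 < 1, so the population is declining.

declining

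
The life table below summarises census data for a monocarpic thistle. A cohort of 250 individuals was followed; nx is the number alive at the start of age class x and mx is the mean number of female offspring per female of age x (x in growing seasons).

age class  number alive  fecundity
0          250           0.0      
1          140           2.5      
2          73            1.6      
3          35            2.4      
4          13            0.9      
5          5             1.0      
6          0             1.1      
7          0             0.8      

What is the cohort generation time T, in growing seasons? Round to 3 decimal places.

1.599

lx = nx/n0 = nx/250: 1, 0.56, 0.292, 0.14, 0.052, 0.02, 0, 0
lx·mx: 0, 1.4, 0.4672, 0.336, 0.0468, 0.02, 0, 0 → R0 = 2.27
x·lx·mx: 0, 1.4, 0.9344, 1.008, 0.1872, 0.1, 0, 0 → Σ = 3.6296
T = 3.6296 / 2.27 = 1.598943… → 1.599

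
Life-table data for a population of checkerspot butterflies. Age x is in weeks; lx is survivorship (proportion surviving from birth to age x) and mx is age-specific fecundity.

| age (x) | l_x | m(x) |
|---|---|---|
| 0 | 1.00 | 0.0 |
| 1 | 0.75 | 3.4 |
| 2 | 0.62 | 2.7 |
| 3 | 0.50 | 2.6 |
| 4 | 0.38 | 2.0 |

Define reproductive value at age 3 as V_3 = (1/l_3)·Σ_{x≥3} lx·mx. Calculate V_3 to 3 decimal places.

lx·mx for x ≥ 3: 1.3, 0.76 → sum = 2.06
V_3 = 2.06 / l_3 = 2.06 / 0.5 = 4.12 → 4.120

4.120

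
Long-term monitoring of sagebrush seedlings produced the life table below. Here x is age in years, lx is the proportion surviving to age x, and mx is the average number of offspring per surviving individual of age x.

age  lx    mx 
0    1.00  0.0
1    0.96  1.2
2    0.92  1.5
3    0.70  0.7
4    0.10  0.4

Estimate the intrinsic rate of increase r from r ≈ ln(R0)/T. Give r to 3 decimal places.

0.618

R0 = Σ lx·mx = 0 + 1.152 + 1.38 + 0.49 + 0.04 = 3.062
Σ x·lx·mx = 5.542; T = 5.542/3.062 = 1.80993…
r ≈ ln(R0)/T = ln(3.062)/1.80993… = 0.61829… → 0.618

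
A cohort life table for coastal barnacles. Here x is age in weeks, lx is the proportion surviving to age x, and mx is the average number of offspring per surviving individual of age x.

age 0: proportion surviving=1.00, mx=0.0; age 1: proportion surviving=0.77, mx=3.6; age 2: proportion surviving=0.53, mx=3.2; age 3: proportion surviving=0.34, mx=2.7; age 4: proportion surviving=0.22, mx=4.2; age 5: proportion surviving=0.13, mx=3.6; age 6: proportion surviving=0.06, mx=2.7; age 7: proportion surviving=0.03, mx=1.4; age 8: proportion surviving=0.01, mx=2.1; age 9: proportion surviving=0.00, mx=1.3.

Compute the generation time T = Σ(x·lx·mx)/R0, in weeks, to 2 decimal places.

2.34

lx·mx: 0, 2.772, 1.696, 0.918, 0.924, 0.468, 0.162, 0.042, 0.021, 0 → R0 = 7.003
x·lx·mx: 0, 2.772, 3.392, 2.754, 3.696, 2.34, 0.972, 0.294, 0.168, 0 → Σ = 16.388
T = 16.388 / 7.003 = 2.34014… → 2.34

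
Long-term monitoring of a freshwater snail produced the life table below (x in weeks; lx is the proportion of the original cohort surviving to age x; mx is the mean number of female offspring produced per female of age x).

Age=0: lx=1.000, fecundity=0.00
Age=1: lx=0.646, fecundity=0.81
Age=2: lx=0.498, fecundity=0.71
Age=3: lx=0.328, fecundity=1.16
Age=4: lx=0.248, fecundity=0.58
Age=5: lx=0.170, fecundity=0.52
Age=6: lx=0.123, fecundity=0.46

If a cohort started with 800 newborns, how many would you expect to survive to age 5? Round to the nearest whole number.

Expected survivors = N0 · l_5 = 800 × 0.170 = 136 → 136

136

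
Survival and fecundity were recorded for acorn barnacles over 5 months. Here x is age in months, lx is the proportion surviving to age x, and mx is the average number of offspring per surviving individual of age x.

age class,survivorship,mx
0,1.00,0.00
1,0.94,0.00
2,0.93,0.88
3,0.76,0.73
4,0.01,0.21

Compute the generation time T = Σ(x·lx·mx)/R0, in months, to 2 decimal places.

2.41

lx·mx: 0, 0, 0.8184, 0.5548, 0.0021 → R0 = 1.3753
x·lx·mx: 0, 0, 1.6368, 1.6644, 0.0084 → Σ = 3.3096
T = 3.3096 / 1.3753 = 2.406457… → 2.41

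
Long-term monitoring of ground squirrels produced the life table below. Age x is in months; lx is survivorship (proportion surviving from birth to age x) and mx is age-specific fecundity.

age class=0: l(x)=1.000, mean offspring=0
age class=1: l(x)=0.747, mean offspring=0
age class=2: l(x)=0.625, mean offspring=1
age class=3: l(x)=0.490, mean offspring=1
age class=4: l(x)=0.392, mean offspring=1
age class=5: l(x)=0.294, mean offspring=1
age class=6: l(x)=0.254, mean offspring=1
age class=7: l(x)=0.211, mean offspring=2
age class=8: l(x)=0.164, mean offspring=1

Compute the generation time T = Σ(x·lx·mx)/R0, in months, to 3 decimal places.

lx·mx: 0, 0, 0.625, 0.49, 0.392, 0.294, 0.254, 0.422, 0.164 → R0 = 2.641
x·lx·mx: 0, 0, 1.25, 1.47, 1.568, 1.47, 1.524, 2.954, 1.312 → Σ = 11.548
T = 11.548 / 2.641 = 4.372586… → 4.373

4.373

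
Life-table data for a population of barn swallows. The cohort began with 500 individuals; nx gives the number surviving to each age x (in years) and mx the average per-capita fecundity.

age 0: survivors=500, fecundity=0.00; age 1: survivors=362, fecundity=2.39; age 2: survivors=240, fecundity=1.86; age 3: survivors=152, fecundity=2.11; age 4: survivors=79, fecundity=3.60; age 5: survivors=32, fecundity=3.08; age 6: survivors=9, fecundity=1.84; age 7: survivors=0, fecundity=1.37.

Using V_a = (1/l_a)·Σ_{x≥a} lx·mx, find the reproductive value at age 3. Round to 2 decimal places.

4.74

lx = nx/n0 = nx/500: 1, 0.724, 0.48, 0.304, 0.158, 0.064, 0.018, 0
lx·mx for x ≥ 3: 0.64144, 0.5688, 0.19712, 0.03312, 0 → sum = 1.44048
V_3 = 1.44048 / l_3 = 1.44048 / 0.304 = 4.738421… → 4.74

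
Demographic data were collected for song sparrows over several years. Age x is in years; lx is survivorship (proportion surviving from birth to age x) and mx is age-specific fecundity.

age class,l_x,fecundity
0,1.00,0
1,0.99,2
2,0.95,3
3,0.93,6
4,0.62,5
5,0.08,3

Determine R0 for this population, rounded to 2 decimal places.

lx·mx by age: 0, 1.98, 2.85, 5.58, 3.1, 0.24
R0 = Σ lx·mx = 13.75 → 13.75

13.75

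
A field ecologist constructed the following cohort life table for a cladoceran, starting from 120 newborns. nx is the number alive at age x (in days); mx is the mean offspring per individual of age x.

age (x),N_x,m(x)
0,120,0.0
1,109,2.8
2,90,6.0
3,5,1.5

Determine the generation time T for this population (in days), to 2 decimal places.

lx = nx/n0 = nx/120: 1, 0.90833…, 0.75, 0.04167…
lx·mx: 0, 2.543333…, 4.5, 0.0625… → R0 = 7.105833…
x·lx·mx: 0, 2.543333…, 9, 0.1875… → Σ = 11.730833…
T = 11.730833… / 7.105833… = 1.650874… → 1.65

1.65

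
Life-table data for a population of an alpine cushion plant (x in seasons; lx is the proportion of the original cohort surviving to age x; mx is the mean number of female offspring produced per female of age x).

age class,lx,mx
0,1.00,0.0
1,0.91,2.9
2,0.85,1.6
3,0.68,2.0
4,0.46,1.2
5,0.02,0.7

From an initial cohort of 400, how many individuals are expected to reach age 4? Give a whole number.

Expected survivors = N0 · l_4 = 400 × 0.46 = 184 → 184

184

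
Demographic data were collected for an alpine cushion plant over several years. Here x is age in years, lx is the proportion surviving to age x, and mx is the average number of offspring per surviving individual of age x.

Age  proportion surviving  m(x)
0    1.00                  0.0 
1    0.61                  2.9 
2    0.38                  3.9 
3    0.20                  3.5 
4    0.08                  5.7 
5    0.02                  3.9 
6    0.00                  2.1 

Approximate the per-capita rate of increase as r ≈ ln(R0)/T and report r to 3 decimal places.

0.744

R0 = Σ lx·mx = 0 + 1.769 + 1.482 + 0.7 + 0.456 + 0.078 + 0 = 4.485
Σ x·lx·mx = 9.047; T = 9.047/4.485 = 2.01717…
r ≈ ln(R0)/T = ln(4.485)/2.01717… = 0.74398… → 0.744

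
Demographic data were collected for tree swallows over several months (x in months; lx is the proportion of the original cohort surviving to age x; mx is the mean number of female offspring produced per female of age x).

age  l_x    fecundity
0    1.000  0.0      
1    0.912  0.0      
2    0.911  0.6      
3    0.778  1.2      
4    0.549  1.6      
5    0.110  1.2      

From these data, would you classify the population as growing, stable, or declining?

R0 = Σ lx·mx = 0 + 0 + 0.5466 + 0.9336 + 0.8784 + 0.132 = 2.4906
R0 > 1, so the population is growing.

growing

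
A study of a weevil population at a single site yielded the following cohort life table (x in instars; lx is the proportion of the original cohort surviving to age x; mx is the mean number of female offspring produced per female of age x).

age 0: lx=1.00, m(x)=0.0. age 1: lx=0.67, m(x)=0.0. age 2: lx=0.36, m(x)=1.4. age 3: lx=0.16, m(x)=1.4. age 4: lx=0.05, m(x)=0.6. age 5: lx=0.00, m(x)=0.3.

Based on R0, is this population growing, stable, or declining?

declining

R0 = Σ lx·mx = 0 + 0 + 0.504 + 0.224 + 0.03 + 0 = 0.758
R0 < 1, so the population is declining.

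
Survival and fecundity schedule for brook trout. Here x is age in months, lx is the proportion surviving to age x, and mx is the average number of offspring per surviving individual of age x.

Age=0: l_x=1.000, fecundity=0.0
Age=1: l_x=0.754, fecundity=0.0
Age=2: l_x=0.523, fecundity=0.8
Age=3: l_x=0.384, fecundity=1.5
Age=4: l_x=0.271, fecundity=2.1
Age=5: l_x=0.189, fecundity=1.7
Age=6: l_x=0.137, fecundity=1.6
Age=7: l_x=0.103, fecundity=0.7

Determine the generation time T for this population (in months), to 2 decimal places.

lx·mx: 0, 0, 0.4184, 0.576, 0.5691, 0.3213, 0.2192, 0.0721 → R0 = 2.1761
x·lx·mx: 0, 0, 0.8368, 1.728, 2.2764, 1.6065, 1.3152, 0.5047 → Σ = 8.2676
T = 8.2676 / 2.1761 = 3.799274… → 3.80

3.80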